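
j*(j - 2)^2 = j^3 - 4*j^2 + 4*j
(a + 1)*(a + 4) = a^2 + 5*a + 4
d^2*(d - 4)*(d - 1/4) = d^4 - 17*d^3/4 + d^2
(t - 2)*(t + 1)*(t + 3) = t^3 + 2*t^2 - 5*t - 6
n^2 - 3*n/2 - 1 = (n - 2)*(n + 1/2)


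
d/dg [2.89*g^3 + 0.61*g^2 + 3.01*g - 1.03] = 8.67*g^2 + 1.22*g + 3.01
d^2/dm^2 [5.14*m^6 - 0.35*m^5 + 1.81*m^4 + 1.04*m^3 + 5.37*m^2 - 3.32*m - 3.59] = 154.2*m^4 - 7.0*m^3 + 21.72*m^2 + 6.24*m + 10.74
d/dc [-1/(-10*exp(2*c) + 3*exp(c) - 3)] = (3 - 20*exp(c))*exp(c)/(10*exp(2*c) - 3*exp(c) + 3)^2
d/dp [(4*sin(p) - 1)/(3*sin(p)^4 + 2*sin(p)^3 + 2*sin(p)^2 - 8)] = 2*(-18*sin(p)^4 - 2*sin(p)^3 - sin(p)^2 + 2*sin(p) - 16)*cos(p)/(3*sin(p)^4 + 2*sin(p)^3 + 2*sin(p)^2 - 8)^2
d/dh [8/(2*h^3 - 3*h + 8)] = 24*(1 - 2*h^2)/(2*h^3 - 3*h + 8)^2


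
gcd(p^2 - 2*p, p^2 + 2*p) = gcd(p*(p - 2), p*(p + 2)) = p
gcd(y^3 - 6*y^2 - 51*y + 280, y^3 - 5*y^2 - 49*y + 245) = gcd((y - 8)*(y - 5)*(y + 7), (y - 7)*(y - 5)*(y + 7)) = y^2 + 2*y - 35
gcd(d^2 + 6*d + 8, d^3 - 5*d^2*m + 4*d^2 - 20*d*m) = d + 4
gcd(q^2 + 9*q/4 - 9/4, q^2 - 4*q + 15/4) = 1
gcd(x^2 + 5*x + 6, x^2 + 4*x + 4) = x + 2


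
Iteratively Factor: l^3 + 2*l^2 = (l)*(l^2 + 2*l) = l*(l + 2)*(l)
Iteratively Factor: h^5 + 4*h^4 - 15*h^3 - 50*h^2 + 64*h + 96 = (h + 1)*(h^4 + 3*h^3 - 18*h^2 - 32*h + 96) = (h - 2)*(h + 1)*(h^3 + 5*h^2 - 8*h - 48) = (h - 2)*(h + 1)*(h + 4)*(h^2 + h - 12) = (h - 3)*(h - 2)*(h + 1)*(h + 4)*(h + 4)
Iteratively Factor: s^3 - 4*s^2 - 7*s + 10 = (s - 1)*(s^2 - 3*s - 10) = (s - 1)*(s + 2)*(s - 5)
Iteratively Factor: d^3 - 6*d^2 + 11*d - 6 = (d - 1)*(d^2 - 5*d + 6) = (d - 2)*(d - 1)*(d - 3)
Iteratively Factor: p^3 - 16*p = (p - 4)*(p^2 + 4*p) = (p - 4)*(p + 4)*(p)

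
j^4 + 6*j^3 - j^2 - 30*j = j*(j - 2)*(j + 3)*(j + 5)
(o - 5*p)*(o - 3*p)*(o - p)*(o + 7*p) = o^4 - 2*o^3*p - 40*o^2*p^2 + 146*o*p^3 - 105*p^4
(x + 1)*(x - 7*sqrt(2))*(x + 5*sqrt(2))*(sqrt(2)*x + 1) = sqrt(2)*x^4 - 3*x^3 + sqrt(2)*x^3 - 72*sqrt(2)*x^2 - 3*x^2 - 72*sqrt(2)*x - 70*x - 70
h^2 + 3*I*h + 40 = (h - 5*I)*(h + 8*I)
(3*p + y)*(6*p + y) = 18*p^2 + 9*p*y + y^2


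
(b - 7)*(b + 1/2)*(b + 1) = b^3 - 11*b^2/2 - 10*b - 7/2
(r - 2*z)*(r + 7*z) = r^2 + 5*r*z - 14*z^2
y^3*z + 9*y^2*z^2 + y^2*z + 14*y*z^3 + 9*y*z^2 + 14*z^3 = (y + 2*z)*(y + 7*z)*(y*z + z)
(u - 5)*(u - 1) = u^2 - 6*u + 5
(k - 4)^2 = k^2 - 8*k + 16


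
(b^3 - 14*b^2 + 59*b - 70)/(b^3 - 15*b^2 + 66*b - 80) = (b - 7)/(b - 8)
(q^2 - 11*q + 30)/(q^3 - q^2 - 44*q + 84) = (q - 5)/(q^2 + 5*q - 14)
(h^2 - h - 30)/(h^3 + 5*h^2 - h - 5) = (h - 6)/(h^2 - 1)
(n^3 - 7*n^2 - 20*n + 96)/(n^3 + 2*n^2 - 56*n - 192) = (n - 3)/(n + 6)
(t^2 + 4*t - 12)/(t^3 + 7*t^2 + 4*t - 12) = (t - 2)/(t^2 + t - 2)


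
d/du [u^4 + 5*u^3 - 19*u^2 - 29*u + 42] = 4*u^3 + 15*u^2 - 38*u - 29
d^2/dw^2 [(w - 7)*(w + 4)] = 2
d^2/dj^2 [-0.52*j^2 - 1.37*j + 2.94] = -1.04000000000000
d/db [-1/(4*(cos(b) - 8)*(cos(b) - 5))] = (13 - 2*cos(b))*sin(b)/(4*(cos(b) - 8)^2*(cos(b) - 5)^2)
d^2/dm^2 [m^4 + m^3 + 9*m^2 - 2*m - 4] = 12*m^2 + 6*m + 18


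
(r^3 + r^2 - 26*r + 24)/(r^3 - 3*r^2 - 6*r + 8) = (r + 6)/(r + 2)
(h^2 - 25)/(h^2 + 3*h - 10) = (h - 5)/(h - 2)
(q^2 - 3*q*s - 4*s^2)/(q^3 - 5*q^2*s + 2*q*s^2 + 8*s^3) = 1/(q - 2*s)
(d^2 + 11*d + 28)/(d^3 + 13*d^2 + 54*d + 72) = (d + 7)/(d^2 + 9*d + 18)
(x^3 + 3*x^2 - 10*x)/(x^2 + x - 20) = x*(x - 2)/(x - 4)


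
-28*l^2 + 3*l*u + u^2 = (-4*l + u)*(7*l + u)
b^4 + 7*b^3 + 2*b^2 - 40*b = b*(b - 2)*(b + 4)*(b + 5)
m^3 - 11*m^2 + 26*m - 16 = (m - 8)*(m - 2)*(m - 1)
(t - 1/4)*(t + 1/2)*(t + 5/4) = t^3 + 3*t^2/2 + 3*t/16 - 5/32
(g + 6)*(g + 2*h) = g^2 + 2*g*h + 6*g + 12*h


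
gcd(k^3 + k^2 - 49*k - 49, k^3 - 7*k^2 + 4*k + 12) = k + 1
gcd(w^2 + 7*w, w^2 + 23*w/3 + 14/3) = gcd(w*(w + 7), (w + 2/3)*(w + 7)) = w + 7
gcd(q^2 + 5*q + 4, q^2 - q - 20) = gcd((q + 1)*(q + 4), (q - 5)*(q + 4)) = q + 4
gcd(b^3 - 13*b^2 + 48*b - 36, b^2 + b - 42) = b - 6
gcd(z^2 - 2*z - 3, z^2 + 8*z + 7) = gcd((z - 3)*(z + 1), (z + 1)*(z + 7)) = z + 1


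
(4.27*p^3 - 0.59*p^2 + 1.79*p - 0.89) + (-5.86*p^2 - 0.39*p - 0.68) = 4.27*p^3 - 6.45*p^2 + 1.4*p - 1.57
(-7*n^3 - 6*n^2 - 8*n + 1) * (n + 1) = -7*n^4 - 13*n^3 - 14*n^2 - 7*n + 1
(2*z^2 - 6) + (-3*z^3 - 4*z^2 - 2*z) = -3*z^3 - 2*z^2 - 2*z - 6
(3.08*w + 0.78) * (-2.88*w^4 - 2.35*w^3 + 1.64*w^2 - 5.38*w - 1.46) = -8.8704*w^5 - 9.4844*w^4 + 3.2182*w^3 - 15.2912*w^2 - 8.6932*w - 1.1388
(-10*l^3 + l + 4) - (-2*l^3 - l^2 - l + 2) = -8*l^3 + l^2 + 2*l + 2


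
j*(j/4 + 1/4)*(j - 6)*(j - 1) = j^4/4 - 3*j^3/2 - j^2/4 + 3*j/2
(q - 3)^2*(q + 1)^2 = q^4 - 4*q^3 - 2*q^2 + 12*q + 9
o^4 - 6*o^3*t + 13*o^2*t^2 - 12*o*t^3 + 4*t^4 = (o - 2*t)^2*(o - t)^2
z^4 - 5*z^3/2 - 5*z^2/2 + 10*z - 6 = (z - 2)*(z - 3/2)*(z - 1)*(z + 2)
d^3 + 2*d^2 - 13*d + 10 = (d - 2)*(d - 1)*(d + 5)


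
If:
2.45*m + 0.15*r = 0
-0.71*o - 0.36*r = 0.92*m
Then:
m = -0.0612244897959184*r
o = -0.42770911181374*r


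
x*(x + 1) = x^2 + x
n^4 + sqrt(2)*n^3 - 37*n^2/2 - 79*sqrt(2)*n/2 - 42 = (n - 7*sqrt(2)/2)*(n + sqrt(2))*(n + 3*sqrt(2)/2)*(n + 2*sqrt(2))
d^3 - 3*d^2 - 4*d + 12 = (d - 3)*(d - 2)*(d + 2)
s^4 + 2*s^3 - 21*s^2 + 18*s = s*(s - 3)*(s - 1)*(s + 6)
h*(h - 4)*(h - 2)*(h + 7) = h^4 + h^3 - 34*h^2 + 56*h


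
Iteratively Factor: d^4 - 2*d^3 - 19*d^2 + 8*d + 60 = (d - 5)*(d^3 + 3*d^2 - 4*d - 12) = (d - 5)*(d + 3)*(d^2 - 4) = (d - 5)*(d + 2)*(d + 3)*(d - 2)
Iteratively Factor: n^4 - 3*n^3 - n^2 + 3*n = (n + 1)*(n^3 - 4*n^2 + 3*n) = (n - 3)*(n + 1)*(n^2 - n) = n*(n - 3)*(n + 1)*(n - 1)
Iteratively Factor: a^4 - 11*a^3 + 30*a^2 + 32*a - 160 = (a - 4)*(a^3 - 7*a^2 + 2*a + 40) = (a - 5)*(a - 4)*(a^2 - 2*a - 8) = (a - 5)*(a - 4)*(a + 2)*(a - 4)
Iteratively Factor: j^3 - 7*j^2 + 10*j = (j - 2)*(j^2 - 5*j) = j*(j - 2)*(j - 5)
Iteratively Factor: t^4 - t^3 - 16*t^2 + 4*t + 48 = (t - 4)*(t^3 + 3*t^2 - 4*t - 12) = (t - 4)*(t - 2)*(t^2 + 5*t + 6) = (t - 4)*(t - 2)*(t + 2)*(t + 3)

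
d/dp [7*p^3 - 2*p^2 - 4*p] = 21*p^2 - 4*p - 4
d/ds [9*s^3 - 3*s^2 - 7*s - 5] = 27*s^2 - 6*s - 7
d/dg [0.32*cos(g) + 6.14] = -0.32*sin(g)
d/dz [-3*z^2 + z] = 1 - 6*z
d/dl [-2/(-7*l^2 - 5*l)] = 2*(-14*l - 5)/(l^2*(7*l + 5)^2)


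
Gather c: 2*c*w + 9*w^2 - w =2*c*w + 9*w^2 - w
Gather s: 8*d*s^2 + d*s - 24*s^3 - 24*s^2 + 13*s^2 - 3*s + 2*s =-24*s^3 + s^2*(8*d - 11) + s*(d - 1)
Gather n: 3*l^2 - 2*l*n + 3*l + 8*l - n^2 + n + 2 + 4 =3*l^2 + 11*l - n^2 + n*(1 - 2*l) + 6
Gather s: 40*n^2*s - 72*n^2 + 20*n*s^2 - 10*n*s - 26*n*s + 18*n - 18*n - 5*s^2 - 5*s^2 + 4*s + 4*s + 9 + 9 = -72*n^2 + s^2*(20*n - 10) + s*(40*n^2 - 36*n + 8) + 18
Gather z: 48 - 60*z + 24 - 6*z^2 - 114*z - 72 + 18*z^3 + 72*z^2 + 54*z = 18*z^3 + 66*z^2 - 120*z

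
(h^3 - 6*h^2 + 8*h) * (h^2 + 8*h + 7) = h^5 + 2*h^4 - 33*h^3 + 22*h^2 + 56*h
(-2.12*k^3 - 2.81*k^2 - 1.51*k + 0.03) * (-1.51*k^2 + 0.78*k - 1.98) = 3.2012*k^5 + 2.5895*k^4 + 4.2859*k^3 + 4.3407*k^2 + 3.0132*k - 0.0594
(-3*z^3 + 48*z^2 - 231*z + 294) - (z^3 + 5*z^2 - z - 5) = -4*z^3 + 43*z^2 - 230*z + 299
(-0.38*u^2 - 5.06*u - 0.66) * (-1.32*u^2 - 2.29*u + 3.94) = 0.5016*u^4 + 7.5494*u^3 + 10.9614*u^2 - 18.425*u - 2.6004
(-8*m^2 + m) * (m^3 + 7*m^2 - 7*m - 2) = -8*m^5 - 55*m^4 + 63*m^3 + 9*m^2 - 2*m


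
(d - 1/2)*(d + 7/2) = d^2 + 3*d - 7/4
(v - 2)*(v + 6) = v^2 + 4*v - 12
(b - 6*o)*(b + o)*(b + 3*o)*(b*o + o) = b^4*o - 2*b^3*o^2 + b^3*o - 21*b^2*o^3 - 2*b^2*o^2 - 18*b*o^4 - 21*b*o^3 - 18*o^4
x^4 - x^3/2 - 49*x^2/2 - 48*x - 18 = (x - 6)*(x + 1/2)*(x + 2)*(x + 3)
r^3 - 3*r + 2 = (r - 1)^2*(r + 2)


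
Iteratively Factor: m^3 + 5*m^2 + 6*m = (m)*(m^2 + 5*m + 6) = m*(m + 2)*(m + 3)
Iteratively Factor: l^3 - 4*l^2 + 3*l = (l)*(l^2 - 4*l + 3) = l*(l - 1)*(l - 3)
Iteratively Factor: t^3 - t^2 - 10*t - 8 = (t + 1)*(t^2 - 2*t - 8) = (t - 4)*(t + 1)*(t + 2)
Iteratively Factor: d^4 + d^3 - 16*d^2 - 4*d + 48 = (d + 4)*(d^3 - 3*d^2 - 4*d + 12) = (d + 2)*(d + 4)*(d^2 - 5*d + 6) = (d - 2)*(d + 2)*(d + 4)*(d - 3)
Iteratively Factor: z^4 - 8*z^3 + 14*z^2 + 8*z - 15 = (z + 1)*(z^3 - 9*z^2 + 23*z - 15) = (z - 3)*(z + 1)*(z^2 - 6*z + 5) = (z - 3)*(z - 1)*(z + 1)*(z - 5)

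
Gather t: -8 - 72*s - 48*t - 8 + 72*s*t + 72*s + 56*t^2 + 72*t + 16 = 56*t^2 + t*(72*s + 24)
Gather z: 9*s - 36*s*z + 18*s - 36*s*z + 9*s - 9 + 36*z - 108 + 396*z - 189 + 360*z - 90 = 36*s + z*(792 - 72*s) - 396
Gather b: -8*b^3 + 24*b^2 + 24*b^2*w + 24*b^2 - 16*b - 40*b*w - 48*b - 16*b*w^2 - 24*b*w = -8*b^3 + b^2*(24*w + 48) + b*(-16*w^2 - 64*w - 64)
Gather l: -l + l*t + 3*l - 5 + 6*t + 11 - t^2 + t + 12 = l*(t + 2) - t^2 + 7*t + 18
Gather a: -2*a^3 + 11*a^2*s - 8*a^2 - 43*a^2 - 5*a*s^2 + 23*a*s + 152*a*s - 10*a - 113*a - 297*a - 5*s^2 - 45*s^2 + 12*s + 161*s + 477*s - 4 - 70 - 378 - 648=-2*a^3 + a^2*(11*s - 51) + a*(-5*s^2 + 175*s - 420) - 50*s^2 + 650*s - 1100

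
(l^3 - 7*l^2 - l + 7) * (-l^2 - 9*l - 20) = -l^5 - 2*l^4 + 44*l^3 + 142*l^2 - 43*l - 140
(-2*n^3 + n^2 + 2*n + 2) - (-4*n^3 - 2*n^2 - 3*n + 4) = 2*n^3 + 3*n^2 + 5*n - 2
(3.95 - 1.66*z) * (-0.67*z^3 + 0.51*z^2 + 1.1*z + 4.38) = 1.1122*z^4 - 3.4931*z^3 + 0.1885*z^2 - 2.9258*z + 17.301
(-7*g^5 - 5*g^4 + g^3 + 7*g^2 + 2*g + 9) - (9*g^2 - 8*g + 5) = -7*g^5 - 5*g^4 + g^3 - 2*g^2 + 10*g + 4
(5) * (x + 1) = 5*x + 5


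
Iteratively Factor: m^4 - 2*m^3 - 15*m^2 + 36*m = (m - 3)*(m^3 + m^2 - 12*m) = (m - 3)*(m + 4)*(m^2 - 3*m) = (m - 3)^2*(m + 4)*(m)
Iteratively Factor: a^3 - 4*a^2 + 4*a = (a)*(a^2 - 4*a + 4) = a*(a - 2)*(a - 2)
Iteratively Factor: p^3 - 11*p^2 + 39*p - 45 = (p - 5)*(p^2 - 6*p + 9) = (p - 5)*(p - 3)*(p - 3)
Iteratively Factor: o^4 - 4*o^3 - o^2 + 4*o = (o + 1)*(o^3 - 5*o^2 + 4*o) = (o - 1)*(o + 1)*(o^2 - 4*o) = o*(o - 1)*(o + 1)*(o - 4)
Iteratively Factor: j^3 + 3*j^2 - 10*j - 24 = (j + 4)*(j^2 - j - 6) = (j + 2)*(j + 4)*(j - 3)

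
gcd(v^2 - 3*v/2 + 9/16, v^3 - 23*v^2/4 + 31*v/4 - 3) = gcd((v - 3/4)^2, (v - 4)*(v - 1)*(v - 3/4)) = v - 3/4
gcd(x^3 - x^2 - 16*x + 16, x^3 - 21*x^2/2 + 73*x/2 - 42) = x - 4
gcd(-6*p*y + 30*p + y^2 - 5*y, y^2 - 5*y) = y - 5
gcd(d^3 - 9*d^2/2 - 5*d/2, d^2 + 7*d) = d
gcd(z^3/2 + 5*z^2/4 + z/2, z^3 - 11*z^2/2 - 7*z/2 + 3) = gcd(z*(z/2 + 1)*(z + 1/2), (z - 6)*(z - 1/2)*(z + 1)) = 1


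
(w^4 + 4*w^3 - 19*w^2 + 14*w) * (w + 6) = w^5 + 10*w^4 + 5*w^3 - 100*w^2 + 84*w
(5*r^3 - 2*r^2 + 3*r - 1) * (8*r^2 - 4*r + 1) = 40*r^5 - 36*r^4 + 37*r^3 - 22*r^2 + 7*r - 1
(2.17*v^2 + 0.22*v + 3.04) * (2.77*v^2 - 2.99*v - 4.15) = 6.0109*v^4 - 5.8789*v^3 - 1.2425*v^2 - 10.0026*v - 12.616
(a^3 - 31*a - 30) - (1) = a^3 - 31*a - 31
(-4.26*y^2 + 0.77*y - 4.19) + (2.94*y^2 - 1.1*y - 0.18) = -1.32*y^2 - 0.33*y - 4.37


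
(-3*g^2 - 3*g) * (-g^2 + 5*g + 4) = 3*g^4 - 12*g^3 - 27*g^2 - 12*g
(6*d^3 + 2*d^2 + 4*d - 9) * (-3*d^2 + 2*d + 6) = -18*d^5 + 6*d^4 + 28*d^3 + 47*d^2 + 6*d - 54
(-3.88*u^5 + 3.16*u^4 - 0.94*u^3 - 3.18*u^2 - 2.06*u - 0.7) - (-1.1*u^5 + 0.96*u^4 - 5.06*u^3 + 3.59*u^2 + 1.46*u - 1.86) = -2.78*u^5 + 2.2*u^4 + 4.12*u^3 - 6.77*u^2 - 3.52*u + 1.16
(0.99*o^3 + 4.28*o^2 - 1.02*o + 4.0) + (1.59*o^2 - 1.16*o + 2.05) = 0.99*o^3 + 5.87*o^2 - 2.18*o + 6.05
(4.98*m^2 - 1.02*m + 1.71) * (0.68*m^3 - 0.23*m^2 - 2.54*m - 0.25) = 3.3864*m^5 - 1.839*m^4 - 11.2518*m^3 + 0.9525*m^2 - 4.0884*m - 0.4275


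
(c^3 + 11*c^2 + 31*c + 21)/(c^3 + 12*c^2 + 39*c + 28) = (c + 3)/(c + 4)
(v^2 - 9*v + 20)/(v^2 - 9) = (v^2 - 9*v + 20)/(v^2 - 9)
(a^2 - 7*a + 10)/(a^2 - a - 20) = (a - 2)/(a + 4)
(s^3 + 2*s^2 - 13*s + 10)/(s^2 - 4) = (s^2 + 4*s - 5)/(s + 2)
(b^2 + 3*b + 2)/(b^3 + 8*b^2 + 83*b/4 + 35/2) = 4*(b + 1)/(4*b^2 + 24*b + 35)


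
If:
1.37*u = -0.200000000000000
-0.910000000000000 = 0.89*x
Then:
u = -0.15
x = -1.02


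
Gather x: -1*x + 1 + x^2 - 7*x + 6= x^2 - 8*x + 7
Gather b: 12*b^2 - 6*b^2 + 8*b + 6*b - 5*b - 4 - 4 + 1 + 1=6*b^2 + 9*b - 6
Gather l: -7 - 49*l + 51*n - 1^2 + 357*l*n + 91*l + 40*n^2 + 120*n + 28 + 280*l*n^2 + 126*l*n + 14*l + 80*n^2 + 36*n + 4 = l*(280*n^2 + 483*n + 56) + 120*n^2 + 207*n + 24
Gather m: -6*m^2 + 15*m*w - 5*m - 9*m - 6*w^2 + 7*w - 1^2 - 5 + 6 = -6*m^2 + m*(15*w - 14) - 6*w^2 + 7*w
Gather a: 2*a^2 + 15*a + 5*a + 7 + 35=2*a^2 + 20*a + 42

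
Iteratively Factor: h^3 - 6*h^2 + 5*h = (h - 5)*(h^2 - h) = (h - 5)*(h - 1)*(h)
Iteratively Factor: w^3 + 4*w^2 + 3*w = (w)*(w^2 + 4*w + 3) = w*(w + 1)*(w + 3)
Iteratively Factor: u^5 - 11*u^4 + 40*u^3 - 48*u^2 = (u - 3)*(u^4 - 8*u^3 + 16*u^2) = u*(u - 3)*(u^3 - 8*u^2 + 16*u) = u*(u - 4)*(u - 3)*(u^2 - 4*u) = u*(u - 4)^2*(u - 3)*(u)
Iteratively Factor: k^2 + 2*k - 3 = (k - 1)*(k + 3)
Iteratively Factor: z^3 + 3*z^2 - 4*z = (z)*(z^2 + 3*z - 4) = z*(z - 1)*(z + 4)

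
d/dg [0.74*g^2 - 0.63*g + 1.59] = 1.48*g - 0.63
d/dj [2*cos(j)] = -2*sin(j)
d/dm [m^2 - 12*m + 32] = 2*m - 12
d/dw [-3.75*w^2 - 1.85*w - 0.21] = -7.5*w - 1.85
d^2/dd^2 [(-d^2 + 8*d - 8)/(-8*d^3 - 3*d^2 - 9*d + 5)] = 2*(64*d^6 - 1536*d^5 + 2280*d^4 + 2293*d^3 + 69*d^2 + 1248*d + 433)/(512*d^9 + 576*d^8 + 1944*d^7 + 363*d^6 + 1467*d^5 - 1566*d^4 + 519*d^3 - 990*d^2 + 675*d - 125)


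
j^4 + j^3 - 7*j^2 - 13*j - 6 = (j - 3)*(j + 1)^2*(j + 2)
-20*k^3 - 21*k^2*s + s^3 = (-5*k + s)*(k + s)*(4*k + s)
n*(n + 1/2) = n^2 + n/2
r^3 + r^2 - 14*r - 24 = (r - 4)*(r + 2)*(r + 3)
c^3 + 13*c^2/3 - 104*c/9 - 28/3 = (c - 7/3)*(c + 2/3)*(c + 6)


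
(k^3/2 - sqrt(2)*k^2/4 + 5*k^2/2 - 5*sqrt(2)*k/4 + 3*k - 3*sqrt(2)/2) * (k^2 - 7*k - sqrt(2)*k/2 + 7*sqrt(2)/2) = k^5/2 - k^4 - sqrt(2)*k^4/2 - 57*k^3/4 + sqrt(2)*k^3 - 43*k^2/2 + 29*sqrt(2)*k^2/2 - 29*k/4 + 21*sqrt(2)*k - 21/2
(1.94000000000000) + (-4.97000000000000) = -3.03000000000000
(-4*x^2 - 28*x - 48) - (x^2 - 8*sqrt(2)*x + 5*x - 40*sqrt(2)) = -5*x^2 - 33*x + 8*sqrt(2)*x - 48 + 40*sqrt(2)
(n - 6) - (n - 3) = -3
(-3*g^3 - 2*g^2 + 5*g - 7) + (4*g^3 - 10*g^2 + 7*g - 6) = g^3 - 12*g^2 + 12*g - 13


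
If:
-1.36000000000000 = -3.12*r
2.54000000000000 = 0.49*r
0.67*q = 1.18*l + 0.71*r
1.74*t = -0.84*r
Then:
No Solution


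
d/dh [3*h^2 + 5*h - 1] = 6*h + 5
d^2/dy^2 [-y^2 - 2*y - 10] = -2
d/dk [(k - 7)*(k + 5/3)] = 2*k - 16/3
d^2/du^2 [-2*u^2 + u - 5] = -4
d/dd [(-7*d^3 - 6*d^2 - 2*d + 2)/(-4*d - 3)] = (56*d^3 + 87*d^2 + 36*d + 14)/(16*d^2 + 24*d + 9)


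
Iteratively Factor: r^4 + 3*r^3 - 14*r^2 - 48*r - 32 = (r - 4)*(r^3 + 7*r^2 + 14*r + 8) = (r - 4)*(r + 4)*(r^2 + 3*r + 2) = (r - 4)*(r + 2)*(r + 4)*(r + 1)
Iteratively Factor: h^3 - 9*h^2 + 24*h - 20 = (h - 5)*(h^2 - 4*h + 4) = (h - 5)*(h - 2)*(h - 2)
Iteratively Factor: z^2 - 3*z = (z)*(z - 3)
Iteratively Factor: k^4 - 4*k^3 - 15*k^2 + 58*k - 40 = (k - 5)*(k^3 + k^2 - 10*k + 8) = (k - 5)*(k - 1)*(k^2 + 2*k - 8) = (k - 5)*(k - 1)*(k + 4)*(k - 2)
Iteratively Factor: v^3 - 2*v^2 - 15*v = (v - 5)*(v^2 + 3*v) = (v - 5)*(v + 3)*(v)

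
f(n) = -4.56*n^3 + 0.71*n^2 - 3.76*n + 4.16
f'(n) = -13.68*n^2 + 1.42*n - 3.76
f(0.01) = 4.12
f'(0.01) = -3.75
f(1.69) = -22.18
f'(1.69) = -40.43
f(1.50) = -15.27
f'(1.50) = -32.41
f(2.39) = -63.02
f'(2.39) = -78.51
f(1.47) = -14.32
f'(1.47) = -31.23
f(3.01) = -125.08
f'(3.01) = -123.43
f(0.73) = 0.02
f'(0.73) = -10.01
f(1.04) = -4.11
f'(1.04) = -17.08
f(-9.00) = 3419.75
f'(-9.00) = -1124.62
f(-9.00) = 3419.75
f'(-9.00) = -1124.62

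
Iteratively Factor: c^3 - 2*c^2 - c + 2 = (c - 2)*(c^2 - 1) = (c - 2)*(c + 1)*(c - 1)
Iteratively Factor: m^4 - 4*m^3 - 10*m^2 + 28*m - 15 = (m - 5)*(m^3 + m^2 - 5*m + 3) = (m - 5)*(m + 3)*(m^2 - 2*m + 1) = (m - 5)*(m - 1)*(m + 3)*(m - 1)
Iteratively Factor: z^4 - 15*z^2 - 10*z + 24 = (z + 3)*(z^3 - 3*z^2 - 6*z + 8) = (z - 1)*(z + 3)*(z^2 - 2*z - 8) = (z - 1)*(z + 2)*(z + 3)*(z - 4)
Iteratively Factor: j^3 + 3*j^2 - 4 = (j - 1)*(j^2 + 4*j + 4) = (j - 1)*(j + 2)*(j + 2)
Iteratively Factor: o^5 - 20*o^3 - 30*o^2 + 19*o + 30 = (o - 5)*(o^4 + 5*o^3 + 5*o^2 - 5*o - 6) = (o - 5)*(o + 3)*(o^3 + 2*o^2 - o - 2) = (o - 5)*(o - 1)*(o + 3)*(o^2 + 3*o + 2) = (o - 5)*(o - 1)*(o + 2)*(o + 3)*(o + 1)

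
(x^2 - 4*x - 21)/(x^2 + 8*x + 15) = (x - 7)/(x + 5)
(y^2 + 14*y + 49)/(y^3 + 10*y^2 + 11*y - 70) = (y + 7)/(y^2 + 3*y - 10)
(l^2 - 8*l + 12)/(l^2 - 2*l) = (l - 6)/l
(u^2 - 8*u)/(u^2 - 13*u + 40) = u/(u - 5)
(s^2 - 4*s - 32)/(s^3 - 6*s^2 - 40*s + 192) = (s + 4)/(s^2 + 2*s - 24)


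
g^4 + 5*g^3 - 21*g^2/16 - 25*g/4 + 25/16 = (g - 1)*(g - 1/4)*(g + 5/4)*(g + 5)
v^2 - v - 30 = (v - 6)*(v + 5)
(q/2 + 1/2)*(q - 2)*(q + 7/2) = q^3/2 + 5*q^2/4 - 11*q/4 - 7/2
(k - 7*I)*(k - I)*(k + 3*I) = k^3 - 5*I*k^2 + 17*k - 21*I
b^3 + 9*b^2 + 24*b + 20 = (b + 2)^2*(b + 5)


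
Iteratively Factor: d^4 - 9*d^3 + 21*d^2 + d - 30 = (d - 2)*(d^3 - 7*d^2 + 7*d + 15) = (d - 2)*(d + 1)*(d^2 - 8*d + 15) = (d - 5)*(d - 2)*(d + 1)*(d - 3)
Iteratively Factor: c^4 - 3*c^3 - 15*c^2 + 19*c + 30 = (c - 2)*(c^3 - c^2 - 17*c - 15) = (c - 5)*(c - 2)*(c^2 + 4*c + 3) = (c - 5)*(c - 2)*(c + 1)*(c + 3)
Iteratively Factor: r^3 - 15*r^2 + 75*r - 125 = (r - 5)*(r^2 - 10*r + 25) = (r - 5)^2*(r - 5)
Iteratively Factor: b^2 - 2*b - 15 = (b - 5)*(b + 3)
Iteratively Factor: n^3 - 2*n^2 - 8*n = (n - 4)*(n^2 + 2*n) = n*(n - 4)*(n + 2)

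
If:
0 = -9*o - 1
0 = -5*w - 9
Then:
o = -1/9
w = -9/5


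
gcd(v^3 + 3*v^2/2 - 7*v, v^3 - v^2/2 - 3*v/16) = v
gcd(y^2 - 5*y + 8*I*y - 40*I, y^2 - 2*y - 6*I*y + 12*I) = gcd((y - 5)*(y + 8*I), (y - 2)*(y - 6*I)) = 1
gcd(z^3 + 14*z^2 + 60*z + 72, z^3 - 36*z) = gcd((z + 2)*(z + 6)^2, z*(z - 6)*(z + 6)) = z + 6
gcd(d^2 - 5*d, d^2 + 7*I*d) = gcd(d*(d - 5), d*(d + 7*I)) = d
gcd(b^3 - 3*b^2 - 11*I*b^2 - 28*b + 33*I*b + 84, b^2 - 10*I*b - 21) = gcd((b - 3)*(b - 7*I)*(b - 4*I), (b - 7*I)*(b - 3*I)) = b - 7*I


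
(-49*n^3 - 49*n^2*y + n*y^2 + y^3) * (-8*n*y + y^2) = 392*n^4*y + 343*n^3*y^2 - 57*n^2*y^3 - 7*n*y^4 + y^5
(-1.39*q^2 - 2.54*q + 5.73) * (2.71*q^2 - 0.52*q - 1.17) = -3.7669*q^4 - 6.1606*q^3 + 18.4754*q^2 - 0.00780000000000047*q - 6.7041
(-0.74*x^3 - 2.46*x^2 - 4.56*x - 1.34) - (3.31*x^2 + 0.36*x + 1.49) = -0.74*x^3 - 5.77*x^2 - 4.92*x - 2.83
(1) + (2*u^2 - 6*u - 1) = 2*u^2 - 6*u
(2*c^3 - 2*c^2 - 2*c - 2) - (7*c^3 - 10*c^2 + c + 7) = -5*c^3 + 8*c^2 - 3*c - 9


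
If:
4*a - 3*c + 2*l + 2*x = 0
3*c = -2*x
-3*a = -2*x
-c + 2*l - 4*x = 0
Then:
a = 0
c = 0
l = 0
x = 0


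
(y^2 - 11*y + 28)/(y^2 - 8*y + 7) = (y - 4)/(y - 1)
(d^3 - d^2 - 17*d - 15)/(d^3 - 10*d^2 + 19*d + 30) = (d + 3)/(d - 6)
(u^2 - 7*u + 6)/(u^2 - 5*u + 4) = (u - 6)/(u - 4)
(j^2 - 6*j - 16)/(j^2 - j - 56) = (j + 2)/(j + 7)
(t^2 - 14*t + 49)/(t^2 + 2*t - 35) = (t^2 - 14*t + 49)/(t^2 + 2*t - 35)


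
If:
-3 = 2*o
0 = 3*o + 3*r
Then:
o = -3/2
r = 3/2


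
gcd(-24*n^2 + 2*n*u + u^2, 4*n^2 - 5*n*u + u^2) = -4*n + u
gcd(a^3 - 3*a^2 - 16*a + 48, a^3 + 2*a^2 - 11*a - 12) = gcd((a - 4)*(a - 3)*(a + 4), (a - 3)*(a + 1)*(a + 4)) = a^2 + a - 12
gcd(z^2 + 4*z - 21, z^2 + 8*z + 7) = z + 7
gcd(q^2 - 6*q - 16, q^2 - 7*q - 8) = q - 8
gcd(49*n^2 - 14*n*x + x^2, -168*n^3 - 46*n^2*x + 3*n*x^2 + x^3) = -7*n + x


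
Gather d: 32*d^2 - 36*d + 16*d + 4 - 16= 32*d^2 - 20*d - 12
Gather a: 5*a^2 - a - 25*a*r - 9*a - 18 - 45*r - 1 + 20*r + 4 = 5*a^2 + a*(-25*r - 10) - 25*r - 15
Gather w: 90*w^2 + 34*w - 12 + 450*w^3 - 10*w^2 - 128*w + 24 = 450*w^3 + 80*w^2 - 94*w + 12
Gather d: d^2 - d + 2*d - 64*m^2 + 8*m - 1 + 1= d^2 + d - 64*m^2 + 8*m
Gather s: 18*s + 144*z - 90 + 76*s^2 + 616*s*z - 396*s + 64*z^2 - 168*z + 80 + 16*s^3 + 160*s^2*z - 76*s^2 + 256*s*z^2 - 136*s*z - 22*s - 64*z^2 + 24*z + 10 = 16*s^3 + 160*s^2*z + s*(256*z^2 + 480*z - 400)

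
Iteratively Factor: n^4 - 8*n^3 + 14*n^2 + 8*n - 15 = (n - 3)*(n^3 - 5*n^2 - n + 5) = (n - 3)*(n - 1)*(n^2 - 4*n - 5) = (n - 3)*(n - 1)*(n + 1)*(n - 5)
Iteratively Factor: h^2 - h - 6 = (h - 3)*(h + 2)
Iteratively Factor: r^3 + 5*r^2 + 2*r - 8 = (r + 2)*(r^2 + 3*r - 4) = (r - 1)*(r + 2)*(r + 4)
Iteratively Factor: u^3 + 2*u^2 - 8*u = (u - 2)*(u^2 + 4*u) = (u - 2)*(u + 4)*(u)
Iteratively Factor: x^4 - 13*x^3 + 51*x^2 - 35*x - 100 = (x - 4)*(x^3 - 9*x^2 + 15*x + 25) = (x - 4)*(x + 1)*(x^2 - 10*x + 25) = (x - 5)*(x - 4)*(x + 1)*(x - 5)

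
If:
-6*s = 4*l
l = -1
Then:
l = -1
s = 2/3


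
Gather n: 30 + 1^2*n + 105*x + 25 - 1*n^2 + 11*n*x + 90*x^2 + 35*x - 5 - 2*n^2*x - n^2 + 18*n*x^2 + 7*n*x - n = n^2*(-2*x - 2) + n*(18*x^2 + 18*x) + 90*x^2 + 140*x + 50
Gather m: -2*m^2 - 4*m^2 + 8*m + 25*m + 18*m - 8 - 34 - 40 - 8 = -6*m^2 + 51*m - 90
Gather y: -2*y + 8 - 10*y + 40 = 48 - 12*y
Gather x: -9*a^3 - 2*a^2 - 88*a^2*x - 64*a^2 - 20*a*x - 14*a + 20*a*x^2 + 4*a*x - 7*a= -9*a^3 - 66*a^2 + 20*a*x^2 - 21*a + x*(-88*a^2 - 16*a)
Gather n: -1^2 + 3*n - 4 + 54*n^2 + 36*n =54*n^2 + 39*n - 5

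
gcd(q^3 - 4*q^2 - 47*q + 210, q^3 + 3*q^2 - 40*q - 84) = q^2 + q - 42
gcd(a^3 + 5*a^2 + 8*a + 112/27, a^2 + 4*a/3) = a + 4/3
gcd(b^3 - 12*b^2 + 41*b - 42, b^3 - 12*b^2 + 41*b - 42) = b^3 - 12*b^2 + 41*b - 42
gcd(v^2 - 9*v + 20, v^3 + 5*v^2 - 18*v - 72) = v - 4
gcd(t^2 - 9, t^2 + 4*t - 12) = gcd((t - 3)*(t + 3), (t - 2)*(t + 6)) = 1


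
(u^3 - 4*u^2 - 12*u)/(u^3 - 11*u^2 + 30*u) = (u + 2)/(u - 5)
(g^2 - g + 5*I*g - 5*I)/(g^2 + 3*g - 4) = (g + 5*I)/(g + 4)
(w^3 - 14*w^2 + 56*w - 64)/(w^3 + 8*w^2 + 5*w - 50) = (w^2 - 12*w + 32)/(w^2 + 10*w + 25)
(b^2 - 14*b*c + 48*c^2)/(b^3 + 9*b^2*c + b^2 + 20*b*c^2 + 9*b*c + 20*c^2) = (b^2 - 14*b*c + 48*c^2)/(b^3 + 9*b^2*c + b^2 + 20*b*c^2 + 9*b*c + 20*c^2)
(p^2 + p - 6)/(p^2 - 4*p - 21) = (p - 2)/(p - 7)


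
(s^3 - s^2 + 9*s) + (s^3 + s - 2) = 2*s^3 - s^2 + 10*s - 2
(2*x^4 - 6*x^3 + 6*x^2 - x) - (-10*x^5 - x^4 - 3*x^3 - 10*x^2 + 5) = 10*x^5 + 3*x^4 - 3*x^3 + 16*x^2 - x - 5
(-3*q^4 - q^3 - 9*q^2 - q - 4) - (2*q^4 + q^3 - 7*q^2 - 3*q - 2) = -5*q^4 - 2*q^3 - 2*q^2 + 2*q - 2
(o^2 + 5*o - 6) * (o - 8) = o^3 - 3*o^2 - 46*o + 48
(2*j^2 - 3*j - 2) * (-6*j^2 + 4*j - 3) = -12*j^4 + 26*j^3 - 6*j^2 + j + 6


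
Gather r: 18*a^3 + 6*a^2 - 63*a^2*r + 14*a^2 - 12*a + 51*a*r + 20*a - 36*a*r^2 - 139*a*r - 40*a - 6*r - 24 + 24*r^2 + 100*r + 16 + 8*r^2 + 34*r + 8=18*a^3 + 20*a^2 - 32*a + r^2*(32 - 36*a) + r*(-63*a^2 - 88*a + 128)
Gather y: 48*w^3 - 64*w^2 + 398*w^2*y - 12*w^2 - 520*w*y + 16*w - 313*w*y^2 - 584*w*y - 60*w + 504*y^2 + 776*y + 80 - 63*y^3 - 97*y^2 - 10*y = 48*w^3 - 76*w^2 - 44*w - 63*y^3 + y^2*(407 - 313*w) + y*(398*w^2 - 1104*w + 766) + 80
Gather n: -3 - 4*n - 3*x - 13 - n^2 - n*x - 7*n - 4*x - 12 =-n^2 + n*(-x - 11) - 7*x - 28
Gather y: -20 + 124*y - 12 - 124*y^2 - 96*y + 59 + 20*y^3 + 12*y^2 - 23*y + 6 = 20*y^3 - 112*y^2 + 5*y + 33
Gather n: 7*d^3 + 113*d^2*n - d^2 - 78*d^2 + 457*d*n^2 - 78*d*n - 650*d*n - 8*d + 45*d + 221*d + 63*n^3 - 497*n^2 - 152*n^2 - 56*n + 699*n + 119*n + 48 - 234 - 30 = 7*d^3 - 79*d^2 + 258*d + 63*n^3 + n^2*(457*d - 649) + n*(113*d^2 - 728*d + 762) - 216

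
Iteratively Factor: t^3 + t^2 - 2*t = (t - 1)*(t^2 + 2*t) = (t - 1)*(t + 2)*(t)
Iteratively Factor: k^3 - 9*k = (k - 3)*(k^2 + 3*k) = k*(k - 3)*(k + 3)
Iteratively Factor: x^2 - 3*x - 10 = (x - 5)*(x + 2)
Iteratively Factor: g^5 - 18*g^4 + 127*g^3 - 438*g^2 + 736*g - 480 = (g - 2)*(g^4 - 16*g^3 + 95*g^2 - 248*g + 240) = (g - 3)*(g - 2)*(g^3 - 13*g^2 + 56*g - 80) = (g - 4)*(g - 3)*(g - 2)*(g^2 - 9*g + 20) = (g - 4)^2*(g - 3)*(g - 2)*(g - 5)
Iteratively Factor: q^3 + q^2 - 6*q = (q)*(q^2 + q - 6) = q*(q - 2)*(q + 3)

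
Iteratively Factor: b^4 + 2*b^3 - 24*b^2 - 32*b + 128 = (b + 4)*(b^3 - 2*b^2 - 16*b + 32) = (b + 4)^2*(b^2 - 6*b + 8) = (b - 2)*(b + 4)^2*(b - 4)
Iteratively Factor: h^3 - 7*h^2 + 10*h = (h - 2)*(h^2 - 5*h) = h*(h - 2)*(h - 5)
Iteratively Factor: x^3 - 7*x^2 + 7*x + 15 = (x + 1)*(x^2 - 8*x + 15) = (x - 3)*(x + 1)*(x - 5)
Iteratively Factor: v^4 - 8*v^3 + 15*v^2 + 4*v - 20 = (v - 5)*(v^3 - 3*v^2 + 4) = (v - 5)*(v - 2)*(v^2 - v - 2) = (v - 5)*(v - 2)*(v + 1)*(v - 2)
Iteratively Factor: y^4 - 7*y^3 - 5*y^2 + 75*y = (y + 3)*(y^3 - 10*y^2 + 25*y) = (y - 5)*(y + 3)*(y^2 - 5*y) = (y - 5)^2*(y + 3)*(y)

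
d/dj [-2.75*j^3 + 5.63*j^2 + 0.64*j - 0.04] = -8.25*j^2 + 11.26*j + 0.64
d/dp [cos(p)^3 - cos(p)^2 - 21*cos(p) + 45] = (-3*cos(p)^2 + 2*cos(p) + 21)*sin(p)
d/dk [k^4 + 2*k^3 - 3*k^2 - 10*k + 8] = 4*k^3 + 6*k^2 - 6*k - 10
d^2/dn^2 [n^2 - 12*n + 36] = 2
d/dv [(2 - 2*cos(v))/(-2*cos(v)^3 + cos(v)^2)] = 2*(4*cos(v)^2 - 7*cos(v) + 2)*sin(v)/((2*cos(v) - 1)^2*cos(v)^3)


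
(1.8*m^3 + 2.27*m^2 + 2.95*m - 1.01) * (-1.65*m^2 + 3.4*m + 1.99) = -2.97*m^5 + 2.3745*m^4 + 6.4325*m^3 + 16.2138*m^2 + 2.4365*m - 2.0099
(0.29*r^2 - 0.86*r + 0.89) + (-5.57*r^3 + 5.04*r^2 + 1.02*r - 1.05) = -5.57*r^3 + 5.33*r^2 + 0.16*r - 0.16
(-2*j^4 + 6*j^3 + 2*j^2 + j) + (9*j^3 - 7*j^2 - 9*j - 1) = -2*j^4 + 15*j^3 - 5*j^2 - 8*j - 1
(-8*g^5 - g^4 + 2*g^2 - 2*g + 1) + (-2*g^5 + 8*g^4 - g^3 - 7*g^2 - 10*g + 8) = -10*g^5 + 7*g^4 - g^3 - 5*g^2 - 12*g + 9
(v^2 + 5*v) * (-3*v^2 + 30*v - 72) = -3*v^4 + 15*v^3 + 78*v^2 - 360*v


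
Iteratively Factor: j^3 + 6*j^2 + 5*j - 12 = (j + 3)*(j^2 + 3*j - 4) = (j - 1)*(j + 3)*(j + 4)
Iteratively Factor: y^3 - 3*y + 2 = (y - 1)*(y^2 + y - 2) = (y - 1)*(y + 2)*(y - 1)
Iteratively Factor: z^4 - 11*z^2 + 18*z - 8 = (z - 1)*(z^3 + z^2 - 10*z + 8) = (z - 1)*(z + 4)*(z^2 - 3*z + 2) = (z - 1)^2*(z + 4)*(z - 2)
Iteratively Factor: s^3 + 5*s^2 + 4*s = (s + 4)*(s^2 + s) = (s + 1)*(s + 4)*(s)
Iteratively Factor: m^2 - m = (m - 1)*(m)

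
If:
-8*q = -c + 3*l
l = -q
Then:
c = 5*q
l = -q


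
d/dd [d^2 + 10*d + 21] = 2*d + 10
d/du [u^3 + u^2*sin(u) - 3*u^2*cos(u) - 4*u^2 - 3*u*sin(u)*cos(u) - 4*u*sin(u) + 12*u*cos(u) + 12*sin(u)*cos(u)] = 3*u^2*sin(u) + u^2*cos(u) + 3*u^2 - 10*sqrt(2)*u*sin(u + pi/4) - 3*u*cos(2*u) - 8*u - 4*sin(u) - 3*sin(2*u)/2 + 12*cos(u) + 12*cos(2*u)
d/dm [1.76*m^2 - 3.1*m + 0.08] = 3.52*m - 3.1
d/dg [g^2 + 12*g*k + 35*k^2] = 2*g + 12*k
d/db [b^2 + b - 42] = 2*b + 1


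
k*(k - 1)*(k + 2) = k^3 + k^2 - 2*k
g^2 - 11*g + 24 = (g - 8)*(g - 3)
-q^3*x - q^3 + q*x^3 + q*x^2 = (-q + x)*(q + x)*(q*x + q)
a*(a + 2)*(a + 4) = a^3 + 6*a^2 + 8*a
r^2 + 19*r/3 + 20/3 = (r + 4/3)*(r + 5)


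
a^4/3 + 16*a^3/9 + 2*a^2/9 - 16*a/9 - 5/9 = (a/3 + 1/3)*(a - 1)*(a + 1/3)*(a + 5)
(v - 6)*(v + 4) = v^2 - 2*v - 24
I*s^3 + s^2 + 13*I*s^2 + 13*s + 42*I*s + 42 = (s + 6)*(s + 7)*(I*s + 1)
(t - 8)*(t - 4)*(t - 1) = t^3 - 13*t^2 + 44*t - 32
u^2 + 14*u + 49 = (u + 7)^2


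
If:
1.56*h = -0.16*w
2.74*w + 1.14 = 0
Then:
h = 0.04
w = -0.42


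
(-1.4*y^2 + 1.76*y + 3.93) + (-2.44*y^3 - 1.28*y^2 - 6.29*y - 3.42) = -2.44*y^3 - 2.68*y^2 - 4.53*y + 0.51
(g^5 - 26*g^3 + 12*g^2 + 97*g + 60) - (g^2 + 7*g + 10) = g^5 - 26*g^3 + 11*g^2 + 90*g + 50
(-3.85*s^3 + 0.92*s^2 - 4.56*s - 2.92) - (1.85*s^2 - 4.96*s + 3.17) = -3.85*s^3 - 0.93*s^2 + 0.4*s - 6.09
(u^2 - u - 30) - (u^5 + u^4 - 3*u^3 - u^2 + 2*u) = -u^5 - u^4 + 3*u^3 + 2*u^2 - 3*u - 30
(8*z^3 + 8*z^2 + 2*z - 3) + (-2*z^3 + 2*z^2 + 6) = 6*z^3 + 10*z^2 + 2*z + 3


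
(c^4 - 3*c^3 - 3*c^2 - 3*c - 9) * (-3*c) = -3*c^5 + 9*c^4 + 9*c^3 + 9*c^2 + 27*c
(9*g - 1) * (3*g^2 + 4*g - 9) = 27*g^3 + 33*g^2 - 85*g + 9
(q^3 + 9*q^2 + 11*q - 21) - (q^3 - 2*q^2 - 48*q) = 11*q^2 + 59*q - 21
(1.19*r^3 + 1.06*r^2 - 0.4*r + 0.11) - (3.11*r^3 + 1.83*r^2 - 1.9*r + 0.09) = -1.92*r^3 - 0.77*r^2 + 1.5*r + 0.02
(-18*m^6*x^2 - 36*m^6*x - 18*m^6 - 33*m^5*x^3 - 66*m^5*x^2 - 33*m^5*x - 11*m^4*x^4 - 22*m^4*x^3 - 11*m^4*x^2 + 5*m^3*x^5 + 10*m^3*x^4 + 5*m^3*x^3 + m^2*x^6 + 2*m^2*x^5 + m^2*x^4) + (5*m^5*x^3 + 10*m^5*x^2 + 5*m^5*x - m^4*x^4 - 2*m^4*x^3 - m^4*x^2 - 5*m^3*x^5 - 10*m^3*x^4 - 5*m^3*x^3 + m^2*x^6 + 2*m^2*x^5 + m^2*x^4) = -18*m^6*x^2 - 36*m^6*x - 18*m^6 - 28*m^5*x^3 - 56*m^5*x^2 - 28*m^5*x - 12*m^4*x^4 - 24*m^4*x^3 - 12*m^4*x^2 + 2*m^2*x^6 + 4*m^2*x^5 + 2*m^2*x^4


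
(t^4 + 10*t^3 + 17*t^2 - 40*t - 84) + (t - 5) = t^4 + 10*t^3 + 17*t^2 - 39*t - 89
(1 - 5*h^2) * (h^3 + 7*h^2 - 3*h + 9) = -5*h^5 - 35*h^4 + 16*h^3 - 38*h^2 - 3*h + 9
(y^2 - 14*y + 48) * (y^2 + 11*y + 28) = y^4 - 3*y^3 - 78*y^2 + 136*y + 1344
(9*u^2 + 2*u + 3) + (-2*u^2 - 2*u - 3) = 7*u^2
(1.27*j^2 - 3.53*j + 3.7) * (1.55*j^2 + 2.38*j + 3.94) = 1.9685*j^4 - 2.4489*j^3 + 2.3374*j^2 - 5.1022*j + 14.578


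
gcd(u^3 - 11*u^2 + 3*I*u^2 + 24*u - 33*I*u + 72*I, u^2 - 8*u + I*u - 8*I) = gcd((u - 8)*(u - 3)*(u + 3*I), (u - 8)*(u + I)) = u - 8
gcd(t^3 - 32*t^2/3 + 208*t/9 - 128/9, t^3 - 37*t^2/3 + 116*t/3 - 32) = t^2 - 28*t/3 + 32/3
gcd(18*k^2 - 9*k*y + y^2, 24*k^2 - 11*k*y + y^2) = -3*k + y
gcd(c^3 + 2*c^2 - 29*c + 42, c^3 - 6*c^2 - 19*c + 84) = c - 3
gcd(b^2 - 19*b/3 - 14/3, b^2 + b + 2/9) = b + 2/3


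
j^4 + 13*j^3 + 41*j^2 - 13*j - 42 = (j - 1)*(j + 1)*(j + 6)*(j + 7)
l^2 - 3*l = l*(l - 3)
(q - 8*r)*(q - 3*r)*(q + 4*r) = q^3 - 7*q^2*r - 20*q*r^2 + 96*r^3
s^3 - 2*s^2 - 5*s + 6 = (s - 3)*(s - 1)*(s + 2)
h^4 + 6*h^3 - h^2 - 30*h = h*(h - 2)*(h + 3)*(h + 5)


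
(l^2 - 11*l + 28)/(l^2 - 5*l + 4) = (l - 7)/(l - 1)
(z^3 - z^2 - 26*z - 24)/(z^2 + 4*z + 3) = (z^2 - 2*z - 24)/(z + 3)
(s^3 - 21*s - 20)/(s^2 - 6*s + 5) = (s^2 + 5*s + 4)/(s - 1)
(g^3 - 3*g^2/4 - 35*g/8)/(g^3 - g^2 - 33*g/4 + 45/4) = g*(4*g + 7)/(2*(2*g^2 + 3*g - 9))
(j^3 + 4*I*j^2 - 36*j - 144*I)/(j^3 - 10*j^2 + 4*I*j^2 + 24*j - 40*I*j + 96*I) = (j + 6)/(j - 4)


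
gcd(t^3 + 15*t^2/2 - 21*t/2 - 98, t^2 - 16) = t + 4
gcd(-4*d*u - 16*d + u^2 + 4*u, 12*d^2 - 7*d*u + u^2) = -4*d + u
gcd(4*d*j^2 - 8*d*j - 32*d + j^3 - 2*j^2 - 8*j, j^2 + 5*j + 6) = j + 2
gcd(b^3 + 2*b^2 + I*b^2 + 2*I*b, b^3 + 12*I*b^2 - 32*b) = b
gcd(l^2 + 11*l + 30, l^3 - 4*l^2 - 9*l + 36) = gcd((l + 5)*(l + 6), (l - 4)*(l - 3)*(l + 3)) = 1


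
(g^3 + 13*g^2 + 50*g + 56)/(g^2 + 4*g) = g + 9 + 14/g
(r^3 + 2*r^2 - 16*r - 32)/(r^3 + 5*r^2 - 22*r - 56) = (r + 4)/(r + 7)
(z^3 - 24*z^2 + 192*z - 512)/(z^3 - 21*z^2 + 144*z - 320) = (z - 8)/(z - 5)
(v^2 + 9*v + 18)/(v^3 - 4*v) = (v^2 + 9*v + 18)/(v*(v^2 - 4))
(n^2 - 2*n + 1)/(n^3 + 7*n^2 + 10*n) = (n^2 - 2*n + 1)/(n*(n^2 + 7*n + 10))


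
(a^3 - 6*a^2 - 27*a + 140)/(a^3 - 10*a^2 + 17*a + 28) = (a + 5)/(a + 1)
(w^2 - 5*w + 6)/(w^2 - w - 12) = (-w^2 + 5*w - 6)/(-w^2 + w + 12)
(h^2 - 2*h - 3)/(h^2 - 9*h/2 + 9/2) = 2*(h + 1)/(2*h - 3)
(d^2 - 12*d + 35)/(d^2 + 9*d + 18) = (d^2 - 12*d + 35)/(d^2 + 9*d + 18)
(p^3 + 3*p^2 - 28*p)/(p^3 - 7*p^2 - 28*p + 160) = p*(p + 7)/(p^2 - 3*p - 40)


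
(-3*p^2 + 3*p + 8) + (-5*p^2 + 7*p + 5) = -8*p^2 + 10*p + 13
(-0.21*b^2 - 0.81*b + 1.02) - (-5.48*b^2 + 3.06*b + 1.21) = 5.27*b^2 - 3.87*b - 0.19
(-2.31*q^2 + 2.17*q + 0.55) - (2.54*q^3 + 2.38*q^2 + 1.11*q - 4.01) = -2.54*q^3 - 4.69*q^2 + 1.06*q + 4.56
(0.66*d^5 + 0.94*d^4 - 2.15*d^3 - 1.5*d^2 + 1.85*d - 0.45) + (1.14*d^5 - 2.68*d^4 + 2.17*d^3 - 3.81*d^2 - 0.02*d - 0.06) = 1.8*d^5 - 1.74*d^4 + 0.02*d^3 - 5.31*d^2 + 1.83*d - 0.51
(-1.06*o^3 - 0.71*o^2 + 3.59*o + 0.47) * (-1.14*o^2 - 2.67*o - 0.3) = 1.2084*o^5 + 3.6396*o^4 - 1.8789*o^3 - 9.9081*o^2 - 2.3319*o - 0.141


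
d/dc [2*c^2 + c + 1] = 4*c + 1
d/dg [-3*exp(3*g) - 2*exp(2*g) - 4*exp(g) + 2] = (-9*exp(2*g) - 4*exp(g) - 4)*exp(g)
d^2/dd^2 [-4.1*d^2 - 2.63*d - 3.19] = -8.20000000000000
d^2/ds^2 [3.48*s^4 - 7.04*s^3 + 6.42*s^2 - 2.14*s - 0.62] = 41.76*s^2 - 42.24*s + 12.84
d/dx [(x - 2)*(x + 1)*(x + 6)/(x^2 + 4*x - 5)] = (x^4 + 8*x^3 + 13*x^2 - 26*x + 88)/(x^4 + 8*x^3 + 6*x^2 - 40*x + 25)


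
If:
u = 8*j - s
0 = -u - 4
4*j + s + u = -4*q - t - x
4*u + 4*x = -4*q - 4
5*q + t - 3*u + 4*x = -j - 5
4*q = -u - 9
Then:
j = 57/22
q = -5/4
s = 272/11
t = -1335/44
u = -4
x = 17/4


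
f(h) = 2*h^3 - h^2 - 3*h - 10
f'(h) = 6*h^2 - 2*h - 3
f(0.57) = -11.66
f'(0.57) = -2.19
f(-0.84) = -9.37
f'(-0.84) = 2.91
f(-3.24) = -78.80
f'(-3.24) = 66.47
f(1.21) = -11.55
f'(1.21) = 3.36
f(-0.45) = -9.03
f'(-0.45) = -0.88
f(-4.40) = -186.53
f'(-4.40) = 121.96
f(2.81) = 18.05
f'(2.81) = 38.76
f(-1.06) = -10.33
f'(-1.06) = 5.86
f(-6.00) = -460.00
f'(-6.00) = 225.00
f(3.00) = 26.00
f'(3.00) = 45.00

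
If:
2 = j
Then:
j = 2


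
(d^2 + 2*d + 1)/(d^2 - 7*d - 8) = (d + 1)/(d - 8)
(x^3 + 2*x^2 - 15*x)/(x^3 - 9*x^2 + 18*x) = (x + 5)/(x - 6)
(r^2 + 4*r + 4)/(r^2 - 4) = (r + 2)/(r - 2)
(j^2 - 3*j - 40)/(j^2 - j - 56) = (j + 5)/(j + 7)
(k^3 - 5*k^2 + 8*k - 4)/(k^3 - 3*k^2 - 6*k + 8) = (k^2 - 4*k + 4)/(k^2 - 2*k - 8)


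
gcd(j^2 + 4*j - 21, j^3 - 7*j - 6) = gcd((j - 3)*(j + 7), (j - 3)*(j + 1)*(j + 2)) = j - 3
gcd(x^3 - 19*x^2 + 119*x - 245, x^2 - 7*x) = x - 7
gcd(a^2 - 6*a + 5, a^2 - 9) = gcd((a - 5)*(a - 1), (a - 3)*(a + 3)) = 1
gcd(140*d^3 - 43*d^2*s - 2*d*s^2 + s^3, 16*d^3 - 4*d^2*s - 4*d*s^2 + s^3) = -4*d + s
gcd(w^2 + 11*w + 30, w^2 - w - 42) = w + 6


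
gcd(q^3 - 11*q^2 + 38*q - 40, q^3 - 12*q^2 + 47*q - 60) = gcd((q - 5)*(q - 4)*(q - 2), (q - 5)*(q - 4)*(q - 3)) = q^2 - 9*q + 20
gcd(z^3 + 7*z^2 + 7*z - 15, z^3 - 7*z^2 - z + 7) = z - 1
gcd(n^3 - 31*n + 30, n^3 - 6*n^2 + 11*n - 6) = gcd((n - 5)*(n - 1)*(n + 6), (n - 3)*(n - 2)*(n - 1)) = n - 1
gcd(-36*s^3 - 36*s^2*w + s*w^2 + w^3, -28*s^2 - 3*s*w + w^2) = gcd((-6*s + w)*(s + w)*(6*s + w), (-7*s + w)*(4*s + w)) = 1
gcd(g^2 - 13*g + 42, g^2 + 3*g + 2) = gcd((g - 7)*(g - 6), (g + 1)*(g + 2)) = 1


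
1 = 1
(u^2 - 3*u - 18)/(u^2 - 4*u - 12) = (u + 3)/(u + 2)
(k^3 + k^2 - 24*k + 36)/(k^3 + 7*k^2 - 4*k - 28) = (k^2 + 3*k - 18)/(k^2 + 9*k + 14)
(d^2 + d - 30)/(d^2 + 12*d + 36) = (d - 5)/(d + 6)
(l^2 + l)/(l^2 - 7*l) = (l + 1)/(l - 7)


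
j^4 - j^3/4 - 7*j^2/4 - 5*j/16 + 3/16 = (j - 3/2)*(j - 1/4)*(j + 1/2)*(j + 1)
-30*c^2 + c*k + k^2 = (-5*c + k)*(6*c + k)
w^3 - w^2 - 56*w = w*(w - 8)*(w + 7)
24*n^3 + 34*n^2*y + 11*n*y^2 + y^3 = (n + y)*(4*n + y)*(6*n + y)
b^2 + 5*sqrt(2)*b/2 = b*(b + 5*sqrt(2)/2)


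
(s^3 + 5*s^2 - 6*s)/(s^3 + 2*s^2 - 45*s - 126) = s*(s - 1)/(s^2 - 4*s - 21)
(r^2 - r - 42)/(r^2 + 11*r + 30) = (r - 7)/(r + 5)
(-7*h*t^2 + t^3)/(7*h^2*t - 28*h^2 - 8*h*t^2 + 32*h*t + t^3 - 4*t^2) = t^2/(-h*t + 4*h + t^2 - 4*t)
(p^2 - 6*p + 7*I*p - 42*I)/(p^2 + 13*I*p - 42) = (p - 6)/(p + 6*I)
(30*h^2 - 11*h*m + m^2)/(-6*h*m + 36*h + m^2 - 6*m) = (-5*h + m)/(m - 6)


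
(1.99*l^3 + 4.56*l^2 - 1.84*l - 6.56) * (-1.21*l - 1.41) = -2.4079*l^4 - 8.3235*l^3 - 4.2032*l^2 + 10.532*l + 9.2496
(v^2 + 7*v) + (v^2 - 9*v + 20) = 2*v^2 - 2*v + 20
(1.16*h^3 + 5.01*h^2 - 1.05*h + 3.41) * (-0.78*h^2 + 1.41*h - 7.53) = -0.9048*h^5 - 2.2722*h^4 - 0.851700000000001*h^3 - 41.8656*h^2 + 12.7146*h - 25.6773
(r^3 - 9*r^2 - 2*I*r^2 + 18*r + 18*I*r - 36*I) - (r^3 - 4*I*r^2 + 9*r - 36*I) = -9*r^2 + 2*I*r^2 + 9*r + 18*I*r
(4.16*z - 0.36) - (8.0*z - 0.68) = 0.32 - 3.84*z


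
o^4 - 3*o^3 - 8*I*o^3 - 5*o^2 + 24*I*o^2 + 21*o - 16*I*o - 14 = (o - 2)*(o - 1)*(o - 7*I)*(o - I)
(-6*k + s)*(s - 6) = -6*k*s + 36*k + s^2 - 6*s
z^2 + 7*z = z*(z + 7)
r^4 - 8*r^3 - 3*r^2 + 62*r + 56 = (r - 7)*(r - 4)*(r + 1)*(r + 2)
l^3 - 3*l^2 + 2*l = l*(l - 2)*(l - 1)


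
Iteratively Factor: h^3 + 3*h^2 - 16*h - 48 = (h - 4)*(h^2 + 7*h + 12) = (h - 4)*(h + 4)*(h + 3)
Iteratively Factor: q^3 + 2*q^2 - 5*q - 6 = (q - 2)*(q^2 + 4*q + 3) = (q - 2)*(q + 1)*(q + 3)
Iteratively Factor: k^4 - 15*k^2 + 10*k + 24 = (k + 1)*(k^3 - k^2 - 14*k + 24) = (k + 1)*(k + 4)*(k^2 - 5*k + 6) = (k - 3)*(k + 1)*(k + 4)*(k - 2)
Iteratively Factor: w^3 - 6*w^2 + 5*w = (w)*(w^2 - 6*w + 5) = w*(w - 5)*(w - 1)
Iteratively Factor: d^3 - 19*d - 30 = (d + 3)*(d^2 - 3*d - 10) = (d - 5)*(d + 3)*(d + 2)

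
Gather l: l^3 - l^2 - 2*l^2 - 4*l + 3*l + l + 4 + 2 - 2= l^3 - 3*l^2 + 4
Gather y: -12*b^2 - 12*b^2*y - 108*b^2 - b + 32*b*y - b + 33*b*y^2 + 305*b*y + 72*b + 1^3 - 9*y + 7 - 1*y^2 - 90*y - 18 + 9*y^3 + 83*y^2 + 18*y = -120*b^2 + 70*b + 9*y^3 + y^2*(33*b + 82) + y*(-12*b^2 + 337*b - 81) - 10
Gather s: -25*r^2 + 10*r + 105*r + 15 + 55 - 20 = -25*r^2 + 115*r + 50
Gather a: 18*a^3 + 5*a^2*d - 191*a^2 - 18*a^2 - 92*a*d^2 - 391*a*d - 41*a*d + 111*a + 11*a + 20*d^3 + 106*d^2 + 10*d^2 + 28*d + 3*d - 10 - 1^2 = 18*a^3 + a^2*(5*d - 209) + a*(-92*d^2 - 432*d + 122) + 20*d^3 + 116*d^2 + 31*d - 11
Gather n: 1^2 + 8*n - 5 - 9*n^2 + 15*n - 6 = -9*n^2 + 23*n - 10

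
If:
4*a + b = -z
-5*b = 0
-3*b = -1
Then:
No Solution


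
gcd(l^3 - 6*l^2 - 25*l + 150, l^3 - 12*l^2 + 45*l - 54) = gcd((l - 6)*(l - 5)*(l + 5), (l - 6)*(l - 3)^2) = l - 6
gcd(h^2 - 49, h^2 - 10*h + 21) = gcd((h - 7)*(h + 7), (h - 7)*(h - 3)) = h - 7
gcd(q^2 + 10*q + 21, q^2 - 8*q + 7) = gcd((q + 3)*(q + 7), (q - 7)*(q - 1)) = 1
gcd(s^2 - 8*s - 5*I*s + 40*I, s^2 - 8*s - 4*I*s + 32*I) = s - 8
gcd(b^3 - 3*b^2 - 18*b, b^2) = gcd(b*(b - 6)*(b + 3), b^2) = b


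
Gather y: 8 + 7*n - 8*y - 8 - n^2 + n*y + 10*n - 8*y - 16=-n^2 + 17*n + y*(n - 16) - 16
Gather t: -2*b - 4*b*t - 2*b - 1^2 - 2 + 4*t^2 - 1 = -4*b*t - 4*b + 4*t^2 - 4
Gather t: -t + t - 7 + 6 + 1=0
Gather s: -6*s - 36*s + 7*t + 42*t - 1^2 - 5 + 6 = -42*s + 49*t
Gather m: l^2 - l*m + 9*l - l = l^2 - l*m + 8*l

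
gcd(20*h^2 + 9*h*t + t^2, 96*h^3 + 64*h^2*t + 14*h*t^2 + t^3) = 4*h + t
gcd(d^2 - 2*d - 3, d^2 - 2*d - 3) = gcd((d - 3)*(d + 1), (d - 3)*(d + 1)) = d^2 - 2*d - 3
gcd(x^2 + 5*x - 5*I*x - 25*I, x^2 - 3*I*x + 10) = x - 5*I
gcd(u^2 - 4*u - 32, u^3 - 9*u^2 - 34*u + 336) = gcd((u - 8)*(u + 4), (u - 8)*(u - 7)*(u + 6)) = u - 8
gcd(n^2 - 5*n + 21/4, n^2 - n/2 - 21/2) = n - 7/2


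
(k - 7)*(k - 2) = k^2 - 9*k + 14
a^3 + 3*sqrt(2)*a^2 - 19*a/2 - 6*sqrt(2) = (a - 3*sqrt(2)/2)*(a + sqrt(2)/2)*(a + 4*sqrt(2))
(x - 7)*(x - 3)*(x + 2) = x^3 - 8*x^2 + x + 42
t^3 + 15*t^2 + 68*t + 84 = (t + 2)*(t + 6)*(t + 7)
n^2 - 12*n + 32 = (n - 8)*(n - 4)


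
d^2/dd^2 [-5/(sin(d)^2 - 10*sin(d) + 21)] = 10*(2*sin(d)^4 - 15*sin(d)^3 + 5*sin(d)^2 + 135*sin(d) - 79)/(sin(d)^2 - 10*sin(d) + 21)^3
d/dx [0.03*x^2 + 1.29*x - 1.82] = 0.06*x + 1.29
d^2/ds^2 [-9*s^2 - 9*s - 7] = -18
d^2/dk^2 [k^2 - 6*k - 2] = 2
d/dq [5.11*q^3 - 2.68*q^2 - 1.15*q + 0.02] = 15.33*q^2 - 5.36*q - 1.15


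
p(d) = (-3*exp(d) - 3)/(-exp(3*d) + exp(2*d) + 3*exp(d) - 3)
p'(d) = (-3*exp(d) - 3)*(3*exp(3*d) - 2*exp(2*d) - 3*exp(d))/(-exp(3*d) + exp(2*d) + 3*exp(d) - 3)^2 - 3*exp(d)/(-exp(3*d) + exp(2*d) + 3*exp(d) - 3)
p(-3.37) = 1.07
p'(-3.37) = 0.07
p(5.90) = 0.00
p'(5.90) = -0.00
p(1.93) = 0.09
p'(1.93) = -0.22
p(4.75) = 0.00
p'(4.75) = -0.00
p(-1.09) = 2.09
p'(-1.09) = 1.75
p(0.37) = -18.14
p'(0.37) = -36.19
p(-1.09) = 2.09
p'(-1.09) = 1.75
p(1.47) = 0.30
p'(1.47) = -0.86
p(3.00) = 0.01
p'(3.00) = -0.02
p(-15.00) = 1.00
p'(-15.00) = 0.00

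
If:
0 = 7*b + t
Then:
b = -t/7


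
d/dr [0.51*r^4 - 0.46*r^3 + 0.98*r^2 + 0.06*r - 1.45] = 2.04*r^3 - 1.38*r^2 + 1.96*r + 0.06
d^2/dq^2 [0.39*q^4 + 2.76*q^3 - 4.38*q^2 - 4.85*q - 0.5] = 4.68*q^2 + 16.56*q - 8.76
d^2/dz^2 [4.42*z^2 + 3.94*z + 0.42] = 8.84000000000000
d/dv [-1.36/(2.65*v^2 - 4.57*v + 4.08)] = (7.208*v - 6.2152)/(2.65*v^2 - 4.57*v + 4.08)^2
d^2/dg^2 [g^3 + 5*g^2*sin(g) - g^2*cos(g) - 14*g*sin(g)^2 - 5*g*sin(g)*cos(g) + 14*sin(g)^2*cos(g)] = -5*g^2*sin(g) + g^2*cos(g) + 4*g*sin(g) + 10*g*sin(2*g) + 20*g*cos(g) - 28*g*cos(2*g) + 6*g + 10*sin(g) - 28*sin(2*g) - 11*cos(g)/2 - 10*cos(2*g) + 63*cos(3*g)/2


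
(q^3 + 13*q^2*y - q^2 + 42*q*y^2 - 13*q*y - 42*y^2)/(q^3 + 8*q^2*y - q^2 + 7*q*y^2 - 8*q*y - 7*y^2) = (q + 6*y)/(q + y)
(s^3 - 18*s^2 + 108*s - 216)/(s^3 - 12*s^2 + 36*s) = (s - 6)/s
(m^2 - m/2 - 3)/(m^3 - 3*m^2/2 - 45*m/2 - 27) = (m - 2)/(m^2 - 3*m - 18)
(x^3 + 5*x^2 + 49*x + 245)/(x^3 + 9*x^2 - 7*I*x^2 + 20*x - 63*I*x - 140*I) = (x + 7*I)/(x + 4)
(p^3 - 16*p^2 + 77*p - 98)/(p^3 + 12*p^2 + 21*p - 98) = (p^2 - 14*p + 49)/(p^2 + 14*p + 49)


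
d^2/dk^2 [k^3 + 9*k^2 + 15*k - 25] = 6*k + 18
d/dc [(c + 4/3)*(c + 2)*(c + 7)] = 3*c^2 + 62*c/3 + 26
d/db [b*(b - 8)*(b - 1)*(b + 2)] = 4*b^3 - 21*b^2 - 20*b + 16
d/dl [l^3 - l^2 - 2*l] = 3*l^2 - 2*l - 2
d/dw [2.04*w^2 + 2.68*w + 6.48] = 4.08*w + 2.68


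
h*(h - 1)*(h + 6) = h^3 + 5*h^2 - 6*h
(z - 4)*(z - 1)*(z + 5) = z^3 - 21*z + 20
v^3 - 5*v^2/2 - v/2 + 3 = (v - 2)*(v - 3/2)*(v + 1)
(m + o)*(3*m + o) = 3*m^2 + 4*m*o + o^2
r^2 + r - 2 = (r - 1)*(r + 2)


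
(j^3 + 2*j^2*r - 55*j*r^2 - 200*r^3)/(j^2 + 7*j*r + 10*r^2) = (j^2 - 3*j*r - 40*r^2)/(j + 2*r)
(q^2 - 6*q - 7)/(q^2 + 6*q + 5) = (q - 7)/(q + 5)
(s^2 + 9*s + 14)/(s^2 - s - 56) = (s + 2)/(s - 8)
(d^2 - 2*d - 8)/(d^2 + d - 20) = (d + 2)/(d + 5)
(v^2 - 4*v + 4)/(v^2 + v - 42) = (v^2 - 4*v + 4)/(v^2 + v - 42)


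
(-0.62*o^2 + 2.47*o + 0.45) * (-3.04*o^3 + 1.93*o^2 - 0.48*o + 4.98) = 1.8848*o^5 - 8.7054*o^4 + 3.6967*o^3 - 3.4047*o^2 + 12.0846*o + 2.241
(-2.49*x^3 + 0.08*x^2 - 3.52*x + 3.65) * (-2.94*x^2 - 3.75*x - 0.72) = 7.3206*x^5 + 9.1023*x^4 + 11.8416*x^3 + 2.4114*x^2 - 11.1531*x - 2.628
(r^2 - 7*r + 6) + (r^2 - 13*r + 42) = 2*r^2 - 20*r + 48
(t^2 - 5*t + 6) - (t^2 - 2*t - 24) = 30 - 3*t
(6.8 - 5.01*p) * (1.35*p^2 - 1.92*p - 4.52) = -6.7635*p^3 + 18.7992*p^2 + 9.5892*p - 30.736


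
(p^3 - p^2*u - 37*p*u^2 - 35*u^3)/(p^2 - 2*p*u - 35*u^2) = p + u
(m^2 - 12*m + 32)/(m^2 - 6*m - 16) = (m - 4)/(m + 2)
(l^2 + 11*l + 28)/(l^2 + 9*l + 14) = (l + 4)/(l + 2)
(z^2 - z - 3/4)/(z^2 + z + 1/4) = (2*z - 3)/(2*z + 1)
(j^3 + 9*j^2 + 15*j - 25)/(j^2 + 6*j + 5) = (j^2 + 4*j - 5)/(j + 1)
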